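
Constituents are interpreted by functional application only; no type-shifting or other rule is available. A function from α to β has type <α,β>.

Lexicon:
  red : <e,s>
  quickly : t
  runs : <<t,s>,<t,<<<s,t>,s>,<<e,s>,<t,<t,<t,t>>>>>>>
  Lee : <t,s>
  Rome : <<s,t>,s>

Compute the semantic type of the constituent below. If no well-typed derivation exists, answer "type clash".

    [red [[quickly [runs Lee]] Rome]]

At [runs Lee], runs : <<t,s>,<t,<<<s,t>,s>,<<e,s>,<t,<t,<t,t>>>>>>> takes Lee : <t,s>, giving <t,<<<s,t>,s>,<<e,s>,<t,<t,<t,t>>>>>>.
At [quickly [runs Lee]], [runs Lee] : <t,<<<s,t>,s>,<<e,s>,<t,<t,<t,t>>>>>> takes quickly : t, giving <<<s,t>,s>,<<e,s>,<t,<t,<t,t>>>>>.
At [[quickly [runs Lee]] Rome], [quickly [runs Lee]] : <<<s,t>,s>,<<e,s>,<t,<t,<t,t>>>>> takes Rome : <<s,t>,s>, giving <<e,s>,<t,<t,<t,t>>>>.
At [red [[quickly [runs Lee]] Rome]], [[quickly [runs Lee]] Rome] : <<e,s>,<t,<t,<t,t>>>> takes red : <e,s>, giving <t,<t,<t,t>>>.

<t,<t,<t,t>>>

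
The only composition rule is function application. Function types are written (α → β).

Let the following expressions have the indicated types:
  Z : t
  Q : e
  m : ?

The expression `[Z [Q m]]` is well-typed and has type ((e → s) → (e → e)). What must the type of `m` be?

(e → (t → ((e → s) → (e → e))))

For [Z [Q m]] to have type ((e → s) → (e → e)) with Z of type t, [Q m] must be the function: [Q m] : (t → ((e → s) → (e → e))).
For [Q m] to have type (t → ((e → s) → (e → e))) with Q of type e, m must be the function: m : (e → (t → ((e → s) → (e → e)))).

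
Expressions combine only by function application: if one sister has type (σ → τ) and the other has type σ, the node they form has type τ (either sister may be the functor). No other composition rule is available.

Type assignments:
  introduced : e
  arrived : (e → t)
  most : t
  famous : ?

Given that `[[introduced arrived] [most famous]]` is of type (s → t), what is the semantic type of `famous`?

At [[introduced arrived] [most famous]] (required: (s → t)): [introduced arrived] is t, which is not a function with range (s → t); hence [most famous] is the functor — type (t → (s → t)).
At [most famous] (required: (t → (s → t))): most is t, which is not a function with range (t → (s → t)); hence famous is the functor — type (t → (t → (s → t))).

(t → (t → (s → t)))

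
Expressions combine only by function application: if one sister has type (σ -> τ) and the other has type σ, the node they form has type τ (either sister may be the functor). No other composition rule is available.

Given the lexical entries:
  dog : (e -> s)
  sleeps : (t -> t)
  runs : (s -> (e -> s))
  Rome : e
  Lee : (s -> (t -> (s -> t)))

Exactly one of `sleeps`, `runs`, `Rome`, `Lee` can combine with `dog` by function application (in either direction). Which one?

Rome

sleeps : (t -> t) — neither side's domain matches the other.
runs : (s -> (e -> s)) — neither side's domain matches the other.
Rome — combines: dog : (e -> s) takes Rome : e as argument, giving s.
Lee : (s -> (t -> (s -> t))) — neither side's domain matches the other.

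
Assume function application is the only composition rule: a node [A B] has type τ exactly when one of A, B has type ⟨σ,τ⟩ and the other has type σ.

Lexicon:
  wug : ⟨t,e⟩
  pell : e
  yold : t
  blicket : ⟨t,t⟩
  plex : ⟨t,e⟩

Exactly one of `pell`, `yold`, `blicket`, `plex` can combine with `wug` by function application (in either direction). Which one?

pell : e — does not combine with wug.
yold — combines: wug : ⟨t,e⟩ takes yold : t as argument, giving e.
blicket : ⟨t,t⟩ — does not combine with wug.
plex : ⟨t,e⟩ — does not combine with wug.

yold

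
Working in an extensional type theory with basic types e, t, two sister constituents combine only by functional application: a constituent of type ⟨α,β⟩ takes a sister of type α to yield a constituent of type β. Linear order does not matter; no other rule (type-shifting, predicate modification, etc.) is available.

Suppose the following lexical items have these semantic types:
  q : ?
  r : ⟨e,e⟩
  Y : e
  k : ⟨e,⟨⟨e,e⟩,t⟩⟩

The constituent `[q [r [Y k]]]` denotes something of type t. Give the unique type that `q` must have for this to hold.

⟨t,t⟩

[q [r [Y k]]] is required to be t. [r [Y k]] : t cannot yield t as functor, so q : ⟨t,t⟩.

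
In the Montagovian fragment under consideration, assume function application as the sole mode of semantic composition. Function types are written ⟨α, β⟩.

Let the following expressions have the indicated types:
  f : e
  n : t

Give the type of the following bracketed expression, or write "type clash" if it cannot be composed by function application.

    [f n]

type clash

[f n]: e with t — neither is a function whose domain matches the other; composition fails here.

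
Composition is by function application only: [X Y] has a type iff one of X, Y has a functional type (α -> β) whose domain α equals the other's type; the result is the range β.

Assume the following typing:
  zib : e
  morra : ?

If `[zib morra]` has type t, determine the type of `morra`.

(e -> t)

[zib morra] must have type t. The sister zib has type e; that is not a function onto t, so morra must be the functor, of type (e -> t).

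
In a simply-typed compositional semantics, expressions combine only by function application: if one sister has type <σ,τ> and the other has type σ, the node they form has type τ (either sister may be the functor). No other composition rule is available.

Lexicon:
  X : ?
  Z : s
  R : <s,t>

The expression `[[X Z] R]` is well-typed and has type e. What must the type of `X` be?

<s,<<s,t>,e>>

At [[X Z] R] (required: e): R is <s,t>, which is not a function with range e; hence [X Z] is the functor — type <<s,t>,e>.
At [X Z] (required: <<s,t>,e>): Z is s, which is not a function with range <<s,t>,e>; hence X is the functor — type <s,<<s,t>,e>>.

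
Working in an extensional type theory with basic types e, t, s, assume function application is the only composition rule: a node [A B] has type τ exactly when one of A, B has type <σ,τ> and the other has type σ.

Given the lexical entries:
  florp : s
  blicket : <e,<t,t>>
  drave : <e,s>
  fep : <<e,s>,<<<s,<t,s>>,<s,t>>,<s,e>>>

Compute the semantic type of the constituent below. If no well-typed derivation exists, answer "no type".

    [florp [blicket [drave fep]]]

At [drave fep], fep : <<e,s>,<<<s,<t,s>>,<s,t>>,<s,e>>> takes drave : <e,s>, giving <<<s,<t,s>>,<s,t>>,<s,e>>.
[blicket [drave fep]]: <e,<t,t>> and <<<s,<t,s>>,<s,t>>,<s,e>> cannot combine by function application — type clash.

no type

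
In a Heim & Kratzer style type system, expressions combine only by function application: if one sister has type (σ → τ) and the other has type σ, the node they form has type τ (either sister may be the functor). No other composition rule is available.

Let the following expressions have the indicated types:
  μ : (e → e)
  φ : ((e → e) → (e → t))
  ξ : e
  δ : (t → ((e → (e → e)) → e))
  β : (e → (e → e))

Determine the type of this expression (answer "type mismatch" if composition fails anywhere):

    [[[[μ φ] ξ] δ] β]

[μ φ]: ((e → e) → (e → t)) applied to (e → e) yields (e → t).
[[μ φ] ξ]: (e → t) applied to e yields t.
[[[μ φ] ξ] δ]: (t → ((e → (e → e)) → e)) applied to t yields ((e → (e → e)) → e).
[[[[μ φ] ξ] δ] β]: ((e → (e → e)) → e) applied to (e → (e → e)) yields e.

e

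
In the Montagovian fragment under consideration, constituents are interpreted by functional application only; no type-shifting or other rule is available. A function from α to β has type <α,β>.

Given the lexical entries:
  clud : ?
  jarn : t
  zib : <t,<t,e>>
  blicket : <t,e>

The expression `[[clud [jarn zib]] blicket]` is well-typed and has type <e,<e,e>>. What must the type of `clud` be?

For [[clud [jarn zib]] blicket] to have type <e,<e,e>> with blicket of type <t,e>, [clud [jarn zib]] must be the function: [clud [jarn zib]] : <<t,e>,<e,<e,e>>>.
For [clud [jarn zib]] to have type <<t,e>,<e,<e,e>>> with [jarn zib] of type <t,e>, clud must be the function: clud : <<t,e>,<<t,e>,<e,<e,e>>>>.

<<t,e>,<<t,e>,<e,<e,e>>>>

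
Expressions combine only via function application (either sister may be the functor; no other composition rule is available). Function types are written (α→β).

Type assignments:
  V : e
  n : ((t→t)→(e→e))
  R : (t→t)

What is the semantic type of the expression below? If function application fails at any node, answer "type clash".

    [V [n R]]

e

[n R]: n is ((t→t)→(e→e)), R is (t→t); result (e→e).
[V [n R]]: [n R] is (e→e), V is e; result e.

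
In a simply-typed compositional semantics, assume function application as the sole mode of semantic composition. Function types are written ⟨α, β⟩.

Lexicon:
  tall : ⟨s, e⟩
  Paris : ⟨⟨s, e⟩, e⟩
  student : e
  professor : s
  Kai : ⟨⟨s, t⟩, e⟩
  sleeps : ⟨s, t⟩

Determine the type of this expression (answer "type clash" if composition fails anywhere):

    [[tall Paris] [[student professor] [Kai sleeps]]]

type clash

[tall Paris] — Paris of type ⟨⟨s, e⟩, e⟩ combines with tall of type ⟨s, e⟩: type e.
[student professor]: e and s cannot combine by function application — type clash.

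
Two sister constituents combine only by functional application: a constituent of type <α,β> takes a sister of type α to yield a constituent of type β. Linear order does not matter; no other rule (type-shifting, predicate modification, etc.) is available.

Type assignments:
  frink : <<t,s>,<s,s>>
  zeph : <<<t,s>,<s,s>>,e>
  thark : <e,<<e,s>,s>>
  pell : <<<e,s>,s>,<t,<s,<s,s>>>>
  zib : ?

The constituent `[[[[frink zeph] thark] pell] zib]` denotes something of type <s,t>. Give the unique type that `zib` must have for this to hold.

[[[[frink zeph] thark] pell] zib] is required to be <s,t>. [[[frink zeph] thark] pell] : <t,<s,<s,s>>> cannot yield <s,t> as functor, so zib : <<t,<s,<s,s>>>,<s,t>>.

<<t,<s,<s,s>>>,<s,t>>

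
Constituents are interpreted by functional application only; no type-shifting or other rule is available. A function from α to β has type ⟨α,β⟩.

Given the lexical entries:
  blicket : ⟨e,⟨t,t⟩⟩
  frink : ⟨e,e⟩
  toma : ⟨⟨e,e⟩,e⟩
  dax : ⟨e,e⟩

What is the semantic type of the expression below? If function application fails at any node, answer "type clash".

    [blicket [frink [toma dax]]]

⟨t,t⟩

[toma dax] — toma of type ⟨⟨e,e⟩,e⟩ combines with dax of type ⟨e,e⟩: type e.
[frink [toma dax]] — frink of type ⟨e,e⟩ combines with [toma dax] of type e: type e.
[blicket [frink [toma dax]]] — blicket of type ⟨e,⟨t,t⟩⟩ combines with [frink [toma dax]] of type e: type ⟨t,t⟩.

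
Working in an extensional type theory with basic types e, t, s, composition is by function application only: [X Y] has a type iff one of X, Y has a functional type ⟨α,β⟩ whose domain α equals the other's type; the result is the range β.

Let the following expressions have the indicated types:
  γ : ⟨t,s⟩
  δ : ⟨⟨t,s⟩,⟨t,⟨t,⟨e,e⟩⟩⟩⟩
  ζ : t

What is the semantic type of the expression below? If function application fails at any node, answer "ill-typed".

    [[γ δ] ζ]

At [γ δ], δ : ⟨⟨t,s⟩,⟨t,⟨t,⟨e,e⟩⟩⟩⟩ takes γ : ⟨t,s⟩, giving ⟨t,⟨t,⟨e,e⟩⟩⟩.
At [[γ δ] ζ], [γ δ] : ⟨t,⟨t,⟨e,e⟩⟩⟩ takes ζ : t, giving ⟨t,⟨e,e⟩⟩.

⟨t,⟨e,e⟩⟩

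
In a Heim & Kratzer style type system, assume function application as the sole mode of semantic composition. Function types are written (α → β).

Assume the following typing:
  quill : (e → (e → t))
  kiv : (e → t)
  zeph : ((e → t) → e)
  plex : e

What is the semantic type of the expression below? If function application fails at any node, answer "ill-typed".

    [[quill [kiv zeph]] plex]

At [kiv zeph], zeph : ((e → t) → e) takes kiv : (e → t), giving e.
At [quill [kiv zeph]], quill : (e → (e → t)) takes [kiv zeph] : e, giving (e → t).
At [[quill [kiv zeph]] plex], [quill [kiv zeph]] : (e → t) takes plex : e, giving t.

t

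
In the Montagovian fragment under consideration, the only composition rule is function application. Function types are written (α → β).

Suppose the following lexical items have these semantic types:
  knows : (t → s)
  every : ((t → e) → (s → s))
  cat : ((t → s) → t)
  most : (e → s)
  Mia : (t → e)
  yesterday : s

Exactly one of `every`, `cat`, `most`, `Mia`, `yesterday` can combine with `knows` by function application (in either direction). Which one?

cat

every : ((t → e) → (s → s)) — knows needs t; every needs (t → e); neither fits.
cat — combines: cat : ((t → s) → t) takes knows : (t → s) as argument, giving t.
most : (e → s) — knows needs t; most needs e; neither fits.
Mia : (t → e) — knows needs t; Mia needs t; neither fits.
yesterday : s — knows needs t; yesterday needs nothing (atomic); neither fits.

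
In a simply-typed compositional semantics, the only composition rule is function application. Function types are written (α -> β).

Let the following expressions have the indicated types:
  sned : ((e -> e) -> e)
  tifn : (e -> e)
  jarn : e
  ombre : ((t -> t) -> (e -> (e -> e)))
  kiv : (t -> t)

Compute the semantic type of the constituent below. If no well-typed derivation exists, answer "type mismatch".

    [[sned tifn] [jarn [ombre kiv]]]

At [sned tifn], sned : ((e -> e) -> e) takes tifn : (e -> e), giving e.
At [ombre kiv], ombre : ((t -> t) -> (e -> (e -> e))) takes kiv : (t -> t), giving (e -> (e -> e)).
At [jarn [ombre kiv]], [ombre kiv] : (e -> (e -> e)) takes jarn : e, giving (e -> e).
At [[sned tifn] [jarn [ombre kiv]]], [jarn [ombre kiv]] : (e -> e) takes [sned tifn] : e, giving e.

e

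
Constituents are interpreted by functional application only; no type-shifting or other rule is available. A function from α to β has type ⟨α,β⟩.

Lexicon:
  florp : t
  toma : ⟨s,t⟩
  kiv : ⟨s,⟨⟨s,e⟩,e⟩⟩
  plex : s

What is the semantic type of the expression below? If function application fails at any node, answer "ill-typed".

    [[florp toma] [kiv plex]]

[florp toma]: t and ⟨s,t⟩ cannot combine by function application — type clash.

ill-typed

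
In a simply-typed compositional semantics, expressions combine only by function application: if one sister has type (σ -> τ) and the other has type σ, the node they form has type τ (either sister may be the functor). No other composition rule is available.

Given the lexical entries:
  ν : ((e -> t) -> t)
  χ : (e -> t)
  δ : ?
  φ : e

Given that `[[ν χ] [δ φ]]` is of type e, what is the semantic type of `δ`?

For [[ν χ] [δ φ]] to have type e with [ν χ] of type t, [δ φ] must be the function: [δ φ] : (t -> e).
For [δ φ] to have type (t -> e) with φ of type e, δ must be the function: δ : (e -> (t -> e)).

(e -> (t -> e))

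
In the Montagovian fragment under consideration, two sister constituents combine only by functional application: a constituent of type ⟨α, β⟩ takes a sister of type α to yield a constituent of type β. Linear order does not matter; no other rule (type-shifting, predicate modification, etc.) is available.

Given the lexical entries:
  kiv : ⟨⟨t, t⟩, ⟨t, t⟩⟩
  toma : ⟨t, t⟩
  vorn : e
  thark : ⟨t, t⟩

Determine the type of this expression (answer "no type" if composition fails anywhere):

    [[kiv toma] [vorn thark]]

At [kiv toma], kiv : ⟨⟨t, t⟩, ⟨t, t⟩⟩ takes toma : ⟨t, t⟩, giving ⟨t, t⟩.
At [vorn thark]: neither e nor ⟨t, t⟩ can take the other as argument; the node is ill-typed.

no type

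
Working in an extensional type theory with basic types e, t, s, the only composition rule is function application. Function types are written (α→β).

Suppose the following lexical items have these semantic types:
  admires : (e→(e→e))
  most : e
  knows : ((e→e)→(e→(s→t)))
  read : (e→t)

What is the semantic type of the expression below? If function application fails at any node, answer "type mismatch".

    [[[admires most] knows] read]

type mismatch

[admires most]: functor admires : (e→(e→e)), argument most : e; result (e→e).
[[admires most] knows]: functor knows : ((e→e)→(e→(s→t))), argument [admires most] : (e→e); result (e→(s→t)).
[[[admires most] knows] read]: (e→(s→t)) with (e→t) — neither is a function whose domain matches the other; composition fails here.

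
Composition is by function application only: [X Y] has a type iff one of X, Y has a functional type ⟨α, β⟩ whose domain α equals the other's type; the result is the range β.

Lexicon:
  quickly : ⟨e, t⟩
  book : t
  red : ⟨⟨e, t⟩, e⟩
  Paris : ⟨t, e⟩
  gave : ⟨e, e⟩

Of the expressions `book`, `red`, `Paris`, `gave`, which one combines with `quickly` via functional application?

red

book : t — no; quickly wants e, and book wants nothing (atomic).
red — combines: red : ⟨⟨e, t⟩, e⟩ takes quickly : ⟨e, t⟩ as argument, giving e.
Paris : ⟨t, e⟩ — no; quickly wants e, and Paris wants t.
gave : ⟨e, e⟩ — no; quickly wants e, and gave wants e.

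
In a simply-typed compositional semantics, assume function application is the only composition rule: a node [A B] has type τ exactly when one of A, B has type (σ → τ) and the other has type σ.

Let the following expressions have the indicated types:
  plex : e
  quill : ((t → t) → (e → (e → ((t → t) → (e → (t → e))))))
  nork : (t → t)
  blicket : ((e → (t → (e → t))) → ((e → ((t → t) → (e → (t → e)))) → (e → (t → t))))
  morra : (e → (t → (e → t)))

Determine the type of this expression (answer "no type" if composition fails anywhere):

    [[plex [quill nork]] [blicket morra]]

(e → (t → t))

At [quill nork], quill : ((t → t) → (e → (e → ((t → t) → (e → (t → e)))))) takes nork : (t → t), giving (e → (e → ((t → t) → (e → (t → e))))).
At [plex [quill nork]], [quill nork] : (e → (e → ((t → t) → (e → (t → e))))) takes plex : e, giving (e → ((t → t) → (e → (t → e)))).
At [blicket morra], blicket : ((e → (t → (e → t))) → ((e → ((t → t) → (e → (t → e)))) → (e → (t → t)))) takes morra : (e → (t → (e → t))), giving ((e → ((t → t) → (e → (t → e)))) → (e → (t → t))).
At [[plex [quill nork]] [blicket morra]], [blicket morra] : ((e → ((t → t) → (e → (t → e)))) → (e → (t → t))) takes [plex [quill nork]] : (e → ((t → t) → (e → (t → e)))), giving (e → (t → t)).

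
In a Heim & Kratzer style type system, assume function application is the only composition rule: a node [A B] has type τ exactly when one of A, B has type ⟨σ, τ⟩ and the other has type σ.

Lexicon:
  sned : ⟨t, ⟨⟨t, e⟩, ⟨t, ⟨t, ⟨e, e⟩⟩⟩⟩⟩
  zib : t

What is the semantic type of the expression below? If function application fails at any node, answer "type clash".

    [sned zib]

⟨⟨t, e⟩, ⟨t, ⟨t, ⟨e, e⟩⟩⟩⟩

[sned zib] — sned of type ⟨t, ⟨⟨t, e⟩, ⟨t, ⟨t, ⟨e, e⟩⟩⟩⟩⟩ combines with zib of type t: type ⟨⟨t, e⟩, ⟨t, ⟨t, ⟨e, e⟩⟩⟩⟩.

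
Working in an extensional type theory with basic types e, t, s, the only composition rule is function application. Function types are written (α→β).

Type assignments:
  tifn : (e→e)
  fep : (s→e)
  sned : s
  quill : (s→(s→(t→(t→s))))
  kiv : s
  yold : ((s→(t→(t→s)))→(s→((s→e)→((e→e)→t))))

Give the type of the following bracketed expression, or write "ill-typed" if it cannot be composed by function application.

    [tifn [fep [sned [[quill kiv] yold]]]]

t

[quill kiv]: quill is (s→(s→(t→(t→s)))), kiv is s; result (s→(t→(t→s))).
[[quill kiv] yold]: yold is ((s→(t→(t→s)))→(s→((s→e)→((e→e)→t)))), [quill kiv] is (s→(t→(t→s))); result (s→((s→e)→((e→e)→t))).
[sned [[quill kiv] yold]]: [[quill kiv] yold] is (s→((s→e)→((e→e)→t))), sned is s; result ((s→e)→((e→e)→t)).
[fep [sned [[quill kiv] yold]]]: [sned [[quill kiv] yold]] is ((s→e)→((e→e)→t)), fep is (s→e); result ((e→e)→t).
[tifn [fep [sned [[quill kiv] yold]]]]: [fep [sned [[quill kiv] yold]]] is ((e→e)→t), tifn is (e→e); result t.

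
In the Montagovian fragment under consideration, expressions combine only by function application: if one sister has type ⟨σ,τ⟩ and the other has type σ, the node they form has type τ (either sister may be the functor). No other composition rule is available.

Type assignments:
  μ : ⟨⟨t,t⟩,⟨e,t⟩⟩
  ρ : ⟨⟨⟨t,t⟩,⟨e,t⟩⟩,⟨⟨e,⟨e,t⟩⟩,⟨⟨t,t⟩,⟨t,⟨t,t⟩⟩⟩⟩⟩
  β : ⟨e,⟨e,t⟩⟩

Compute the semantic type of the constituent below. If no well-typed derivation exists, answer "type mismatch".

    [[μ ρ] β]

⟨⟨t,t⟩,⟨t,⟨t,t⟩⟩⟩

At [μ ρ], ρ : ⟨⟨⟨t,t⟩,⟨e,t⟩⟩,⟨⟨e,⟨e,t⟩⟩,⟨⟨t,t⟩,⟨t,⟨t,t⟩⟩⟩⟩⟩ takes μ : ⟨⟨t,t⟩,⟨e,t⟩⟩, giving ⟨⟨e,⟨e,t⟩⟩,⟨⟨t,t⟩,⟨t,⟨t,t⟩⟩⟩⟩.
At [[μ ρ] β], [μ ρ] : ⟨⟨e,⟨e,t⟩⟩,⟨⟨t,t⟩,⟨t,⟨t,t⟩⟩⟩⟩ takes β : ⟨e,⟨e,t⟩⟩, giving ⟨⟨t,t⟩,⟨t,⟨t,t⟩⟩⟩.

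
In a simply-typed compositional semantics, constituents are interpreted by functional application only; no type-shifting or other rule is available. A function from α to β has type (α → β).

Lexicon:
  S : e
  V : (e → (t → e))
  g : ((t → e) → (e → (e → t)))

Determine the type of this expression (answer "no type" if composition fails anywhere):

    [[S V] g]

(e → (e → t))

[S V]: functor V : (e → (t → e)), argument S : e; result (t → e).
[[S V] g]: functor g : ((t → e) → (e → (e → t))), argument [S V] : (t → e); result (e → (e → t)).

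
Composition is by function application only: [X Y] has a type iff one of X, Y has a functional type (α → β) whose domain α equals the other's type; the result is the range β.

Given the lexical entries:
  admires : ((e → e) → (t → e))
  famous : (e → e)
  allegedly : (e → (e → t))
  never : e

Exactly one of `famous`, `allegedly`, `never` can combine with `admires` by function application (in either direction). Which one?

famous

famous — combines: admires : ((e → e) → (t → e)) takes famous : (e → e) as argument, giving (t → e).
allegedly : (e → (e → t)) — no; admires wants (e → e), and allegedly wants e.
never : e — no; admires wants (e → e), and never wants nothing (atomic).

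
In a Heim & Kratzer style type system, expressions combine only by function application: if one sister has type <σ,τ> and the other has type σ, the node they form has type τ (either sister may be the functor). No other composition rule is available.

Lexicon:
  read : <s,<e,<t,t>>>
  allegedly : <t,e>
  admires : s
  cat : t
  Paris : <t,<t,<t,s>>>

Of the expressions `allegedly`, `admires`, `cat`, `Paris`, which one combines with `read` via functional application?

admires

allegedly : <t,e> — no; read wants s, and allegedly wants t.
admires — combines: read : <s,<e,<t,t>>> takes admires : s as argument, giving <e,<t,t>>.
cat : t — no; read wants s, and cat wants nothing (atomic).
Paris : <t,<t,<t,s>>> — no; read wants s, and Paris wants t.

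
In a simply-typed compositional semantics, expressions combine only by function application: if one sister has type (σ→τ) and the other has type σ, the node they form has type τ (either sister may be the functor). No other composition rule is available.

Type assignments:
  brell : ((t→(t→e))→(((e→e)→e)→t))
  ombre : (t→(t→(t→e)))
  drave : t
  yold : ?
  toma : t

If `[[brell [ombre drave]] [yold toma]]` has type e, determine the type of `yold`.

(t→((((e→e)→e)→t)→e))

[[brell [ombre drave]] [yold toma]] must have type e. The sister [brell [ombre drave]] has type (((e→e)→e)→t); that is not a function onto e, so [yold toma] must be the functor, of type ((((e→e)→e)→t)→e).
[yold toma] must have type ((((e→e)→e)→t)→e). The sister toma has type t; that is not a function onto ((((e→e)→e)→t)→e), so yold must be the functor, of type (t→((((e→e)→e)→t)→e)).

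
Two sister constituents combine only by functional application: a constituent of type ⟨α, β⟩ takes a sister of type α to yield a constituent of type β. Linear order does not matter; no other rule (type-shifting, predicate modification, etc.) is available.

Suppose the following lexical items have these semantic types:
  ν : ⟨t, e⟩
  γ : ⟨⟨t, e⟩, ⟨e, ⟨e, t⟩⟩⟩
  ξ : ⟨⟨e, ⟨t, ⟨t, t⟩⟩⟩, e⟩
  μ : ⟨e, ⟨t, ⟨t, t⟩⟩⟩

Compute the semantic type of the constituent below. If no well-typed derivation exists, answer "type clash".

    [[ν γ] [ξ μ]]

[ν γ]: γ is ⟨⟨t, e⟩, ⟨e, ⟨e, t⟩⟩⟩, ν is ⟨t, e⟩; result ⟨e, ⟨e, t⟩⟩.
[ξ μ]: ξ is ⟨⟨e, ⟨t, ⟨t, t⟩⟩⟩, e⟩, μ is ⟨e, ⟨t, ⟨t, t⟩⟩⟩; result e.
[[ν γ] [ξ μ]]: [ν γ] is ⟨e, ⟨e, t⟩⟩, [ξ μ] is e; result ⟨e, t⟩.

⟨e, t⟩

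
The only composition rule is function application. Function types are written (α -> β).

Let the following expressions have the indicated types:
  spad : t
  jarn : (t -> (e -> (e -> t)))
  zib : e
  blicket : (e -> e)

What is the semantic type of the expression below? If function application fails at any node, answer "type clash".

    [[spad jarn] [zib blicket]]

At [spad jarn], jarn : (t -> (e -> (e -> t))) takes spad : t, giving (e -> (e -> t)).
At [zib blicket], blicket : (e -> e) takes zib : e, giving e.
At [[spad jarn] [zib blicket]], [spad jarn] : (e -> (e -> t)) takes [zib blicket] : e, giving (e -> t).

(e -> t)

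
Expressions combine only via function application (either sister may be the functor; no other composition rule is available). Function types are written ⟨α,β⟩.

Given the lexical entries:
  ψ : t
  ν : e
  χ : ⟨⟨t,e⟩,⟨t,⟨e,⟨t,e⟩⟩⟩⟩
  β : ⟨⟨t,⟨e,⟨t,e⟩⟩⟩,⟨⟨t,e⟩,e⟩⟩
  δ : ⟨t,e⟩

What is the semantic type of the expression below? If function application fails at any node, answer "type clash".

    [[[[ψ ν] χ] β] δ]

type clash

[ψ ν]: t with e — neither is a function whose domain matches the other; composition fails here.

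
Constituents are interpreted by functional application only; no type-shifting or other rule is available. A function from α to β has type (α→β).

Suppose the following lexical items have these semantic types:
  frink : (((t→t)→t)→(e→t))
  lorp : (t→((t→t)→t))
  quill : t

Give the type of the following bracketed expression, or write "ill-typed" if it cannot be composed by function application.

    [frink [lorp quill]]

(e→t)

[lorp quill] — lorp of type (t→((t→t)→t)) combines with quill of type t: type ((t→t)→t).
[frink [lorp quill]] — frink of type (((t→t)→t)→(e→t)) combines with [lorp quill] of type ((t→t)→t): type (e→t).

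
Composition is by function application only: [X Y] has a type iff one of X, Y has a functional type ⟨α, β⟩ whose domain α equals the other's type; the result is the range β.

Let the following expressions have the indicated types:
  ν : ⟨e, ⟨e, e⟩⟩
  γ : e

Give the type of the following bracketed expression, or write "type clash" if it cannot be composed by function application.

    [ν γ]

[ν γ]: ⟨e, ⟨e, e⟩⟩ applied to e yields ⟨e, e⟩.

⟨e, e⟩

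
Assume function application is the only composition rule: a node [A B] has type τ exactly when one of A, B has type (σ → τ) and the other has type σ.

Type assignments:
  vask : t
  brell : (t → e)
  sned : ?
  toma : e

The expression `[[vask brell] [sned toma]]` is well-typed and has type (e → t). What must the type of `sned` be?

At [[vask brell] [sned toma]] (required: (e → t)): [vask brell] is e, which is not a function with range (e → t); hence [sned toma] is the functor — type (e → (e → t)).
At [sned toma] (required: (e → (e → t))): toma is e, which is not a function with range (e → (e → t)); hence sned is the functor — type (e → (e → (e → t))).

(e → (e → (e → t)))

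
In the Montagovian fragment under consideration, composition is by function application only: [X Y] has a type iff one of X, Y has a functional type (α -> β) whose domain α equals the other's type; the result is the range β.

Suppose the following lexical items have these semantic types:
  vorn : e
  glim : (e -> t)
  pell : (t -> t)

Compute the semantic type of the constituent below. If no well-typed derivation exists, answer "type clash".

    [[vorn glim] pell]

[vorn glim]: glim is (e -> t), vorn is e; result t.
[[vorn glim] pell]: pell is (t -> t), [vorn glim] is t; result t.

t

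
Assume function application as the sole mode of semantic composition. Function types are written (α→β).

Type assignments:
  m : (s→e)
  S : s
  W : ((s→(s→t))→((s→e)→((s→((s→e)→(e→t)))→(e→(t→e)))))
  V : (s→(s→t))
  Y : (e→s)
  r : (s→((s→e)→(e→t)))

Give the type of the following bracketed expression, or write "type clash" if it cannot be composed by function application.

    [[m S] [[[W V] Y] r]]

[m S]: (s→e) applied to s yields e.
[W V]: ((s→(s→t))→((s→e)→((s→((s→e)→(e→t)))→(e→(t→e))))) applied to (s→(s→t)) yields ((s→e)→((s→((s→e)→(e→t)))→(e→(t→e)))).
[[W V] Y]: ((s→e)→((s→((s→e)→(e→t)))→(e→(t→e)))) with (e→s) — neither is a function whose domain matches the other; composition fails here.

type clash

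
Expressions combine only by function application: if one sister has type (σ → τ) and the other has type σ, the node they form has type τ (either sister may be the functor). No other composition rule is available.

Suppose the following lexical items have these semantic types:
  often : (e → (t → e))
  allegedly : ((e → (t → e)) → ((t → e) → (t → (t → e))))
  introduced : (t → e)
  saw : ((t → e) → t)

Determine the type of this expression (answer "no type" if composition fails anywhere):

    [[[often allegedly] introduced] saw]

[often allegedly] — allegedly of type ((e → (t → e)) → ((t → e) → (t → (t → e)))) combines with often of type (e → (t → e)): type ((t → e) → (t → (t → e))).
[[often allegedly] introduced] — [often allegedly] of type ((t → e) → (t → (t → e))) combines with introduced of type (t → e): type (t → (t → e)).
At [[[often allegedly] introduced] saw]: neither (t → (t → e)) nor ((t → e) → t) can take the other as argument; the node is ill-typed.

no type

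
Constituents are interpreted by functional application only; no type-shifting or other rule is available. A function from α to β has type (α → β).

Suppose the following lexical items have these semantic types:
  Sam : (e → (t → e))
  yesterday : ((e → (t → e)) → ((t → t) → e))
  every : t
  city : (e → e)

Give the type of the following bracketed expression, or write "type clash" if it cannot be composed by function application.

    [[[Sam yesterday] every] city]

[Sam yesterday]: functor yesterday : ((e → (t → e)) → ((t → t) → e)), argument Sam : (e → (t → e)); result ((t → t) → e).
[[Sam yesterday] every]: ((t → t) → e) and t cannot combine by function application — type clash.

type clash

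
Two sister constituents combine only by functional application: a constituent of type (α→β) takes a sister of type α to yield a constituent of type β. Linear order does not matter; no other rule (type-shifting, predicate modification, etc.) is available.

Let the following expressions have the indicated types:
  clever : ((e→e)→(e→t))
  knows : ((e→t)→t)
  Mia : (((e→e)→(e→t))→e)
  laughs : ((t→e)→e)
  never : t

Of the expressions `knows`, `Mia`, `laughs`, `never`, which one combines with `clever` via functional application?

Mia

knows : ((e→t)→t) — does not combine with clever.
Mia — combines: Mia : (((e→e)→(e→t))→e) takes clever : ((e→e)→(e→t)) as argument, giving e.
laughs : ((t→e)→e) — does not combine with clever.
never : t — does not combine with clever.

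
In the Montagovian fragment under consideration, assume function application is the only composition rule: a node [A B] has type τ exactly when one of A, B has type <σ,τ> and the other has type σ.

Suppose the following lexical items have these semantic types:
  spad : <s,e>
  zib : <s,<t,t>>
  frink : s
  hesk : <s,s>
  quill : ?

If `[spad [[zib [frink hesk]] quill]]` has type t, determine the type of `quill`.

<<t,t>,<<s,e>,t>>

[spad [[zib [frink hesk]] quill]] is required to be t. spad : <s,e> cannot yield t as functor, so [[zib [frink hesk]] quill] : <<s,e>,t>.
[[zib [frink hesk]] quill] is required to be <<s,e>,t>. [zib [frink hesk]] : <t,t> cannot yield <<s,e>,t> as functor, so quill : <<t,t>,<<s,e>,t>>.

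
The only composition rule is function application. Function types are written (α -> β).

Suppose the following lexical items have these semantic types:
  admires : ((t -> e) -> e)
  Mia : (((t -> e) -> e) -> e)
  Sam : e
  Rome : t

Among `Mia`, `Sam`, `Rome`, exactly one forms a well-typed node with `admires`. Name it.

Mia

Mia — combines: Mia : (((t -> e) -> e) -> e) takes admires : ((t -> e) -> e) as argument, giving e.
Sam : e — no; admires wants (t -> e), and Sam wants nothing (atomic).
Rome : t — no; admires wants (t -> e), and Rome wants nothing (atomic).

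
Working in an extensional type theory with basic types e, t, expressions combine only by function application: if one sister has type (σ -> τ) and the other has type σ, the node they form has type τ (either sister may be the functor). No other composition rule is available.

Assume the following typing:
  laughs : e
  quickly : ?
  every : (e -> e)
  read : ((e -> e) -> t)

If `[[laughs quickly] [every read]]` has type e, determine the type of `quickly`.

[[laughs quickly] [every read]] is required to be e. [every read] : t cannot yield e as functor, so [laughs quickly] : (t -> e).
[laughs quickly] is required to be (t -> e). laughs : e cannot yield (t -> e) as functor, so quickly : (e -> (t -> e)).

(e -> (t -> e))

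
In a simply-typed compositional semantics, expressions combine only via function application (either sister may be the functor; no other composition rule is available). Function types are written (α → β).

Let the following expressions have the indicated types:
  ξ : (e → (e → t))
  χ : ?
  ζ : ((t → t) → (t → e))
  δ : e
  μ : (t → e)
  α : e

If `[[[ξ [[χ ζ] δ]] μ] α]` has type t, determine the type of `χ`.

(((t → t) → (t → e)) → (e → ((e → (e → t)) → ((t → e) → (e → t)))))

[[[ξ [[χ ζ] δ]] μ] α] must have type t. The sister α has type e; that is not a function onto t, so [[ξ [[χ ζ] δ]] μ] must be the functor, of type (e → t).
[[ξ [[χ ζ] δ]] μ] must have type (e → t). The sister μ has type (t → e); that is not a function onto (e → t), so [ξ [[χ ζ] δ]] must be the functor, of type ((t → e) → (e → t)).
[ξ [[χ ζ] δ]] must have type ((t → e) → (e → t)). The sister ξ has type (e → (e → t)); that is not a function onto ((t → e) → (e → t)), so [[χ ζ] δ] must be the functor, of type ((e → (e → t)) → ((t → e) → (e → t))).
[[χ ζ] δ] must have type ((e → (e → t)) → ((t → e) → (e → t))). The sister δ has type e; that is not a function onto ((e → (e → t)) → ((t → e) → (e → t))), so [χ ζ] must be the functor, of type (e → ((e → (e → t)) → ((t → e) → (e → t)))).
[χ ζ] must have type (e → ((e → (e → t)) → ((t → e) → (e → t)))). The sister ζ has type ((t → t) → (t → e)); that is not a function onto (e → ((e → (e → t)) → ((t → e) → (e → t)))), so χ must be the functor, of type (((t → t) → (t → e)) → (e → ((e → (e → t)) → ((t → e) → (e → t))))).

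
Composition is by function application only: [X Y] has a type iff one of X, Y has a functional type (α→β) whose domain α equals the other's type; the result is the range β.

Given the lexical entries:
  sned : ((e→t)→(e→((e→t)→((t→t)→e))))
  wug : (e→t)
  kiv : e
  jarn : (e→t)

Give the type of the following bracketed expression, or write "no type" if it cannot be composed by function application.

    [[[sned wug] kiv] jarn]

[sned wug] — sned of type ((e→t)→(e→((e→t)→((t→t)→e)))) combines with wug of type (e→t): type (e→((e→t)→((t→t)→e))).
[[sned wug] kiv] — [sned wug] of type (e→((e→t)→((t→t)→e))) combines with kiv of type e: type ((e→t)→((t→t)→e)).
[[[sned wug] kiv] jarn] — [[sned wug] kiv] of type ((e→t)→((t→t)→e)) combines with jarn of type (e→t): type ((t→t)→e).

((t→t)→e)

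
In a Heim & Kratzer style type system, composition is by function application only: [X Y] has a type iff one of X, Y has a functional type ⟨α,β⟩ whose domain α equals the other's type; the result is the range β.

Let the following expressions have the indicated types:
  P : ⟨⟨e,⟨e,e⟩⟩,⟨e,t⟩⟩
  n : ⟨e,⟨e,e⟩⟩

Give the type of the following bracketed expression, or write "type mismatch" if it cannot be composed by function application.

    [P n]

[P n] — P of type ⟨⟨e,⟨e,e⟩⟩,⟨e,t⟩⟩ combines with n of type ⟨e,⟨e,e⟩⟩: type ⟨e,t⟩.

⟨e,t⟩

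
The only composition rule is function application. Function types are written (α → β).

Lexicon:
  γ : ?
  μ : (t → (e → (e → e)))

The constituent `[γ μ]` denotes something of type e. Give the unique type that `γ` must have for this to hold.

[γ μ] must have type e. The sister μ has type (t → (e → (e → e))); that is not a function onto e, so γ must be the functor, of type ((t → (e → (e → e))) → e).

((t → (e → (e → e))) → e)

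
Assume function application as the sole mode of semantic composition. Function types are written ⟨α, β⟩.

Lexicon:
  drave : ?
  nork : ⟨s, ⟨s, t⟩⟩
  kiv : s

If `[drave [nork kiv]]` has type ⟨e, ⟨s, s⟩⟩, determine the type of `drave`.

⟨⟨s, t⟩, ⟨e, ⟨s, s⟩⟩⟩

[drave [nork kiv]] must have type ⟨e, ⟨s, s⟩⟩. The sister [nork kiv] has type ⟨s, t⟩; that is not a function onto ⟨e, ⟨s, s⟩⟩, so drave must be the functor, of type ⟨⟨s, t⟩, ⟨e, ⟨s, s⟩⟩⟩.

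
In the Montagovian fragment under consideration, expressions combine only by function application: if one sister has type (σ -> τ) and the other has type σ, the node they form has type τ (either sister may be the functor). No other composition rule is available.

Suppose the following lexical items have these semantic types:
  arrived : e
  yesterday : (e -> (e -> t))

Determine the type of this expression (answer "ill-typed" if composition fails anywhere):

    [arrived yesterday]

[arrived yesterday]: yesterday is (e -> (e -> t)), arrived is e; result (e -> t).

(e -> t)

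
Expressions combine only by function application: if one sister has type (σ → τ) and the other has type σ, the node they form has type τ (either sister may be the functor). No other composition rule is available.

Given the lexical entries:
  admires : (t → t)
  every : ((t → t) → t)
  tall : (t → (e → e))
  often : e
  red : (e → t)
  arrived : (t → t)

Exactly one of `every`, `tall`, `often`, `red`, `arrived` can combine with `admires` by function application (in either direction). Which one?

every — combines: every : ((t → t) → t) takes admires : (t → t) as argument, giving t.
tall : (t → (e → e)) — does not combine with admires.
often : e — does not combine with admires.
red : (e → t) — does not combine with admires.
arrived : (t → t) — does not combine with admires.

every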